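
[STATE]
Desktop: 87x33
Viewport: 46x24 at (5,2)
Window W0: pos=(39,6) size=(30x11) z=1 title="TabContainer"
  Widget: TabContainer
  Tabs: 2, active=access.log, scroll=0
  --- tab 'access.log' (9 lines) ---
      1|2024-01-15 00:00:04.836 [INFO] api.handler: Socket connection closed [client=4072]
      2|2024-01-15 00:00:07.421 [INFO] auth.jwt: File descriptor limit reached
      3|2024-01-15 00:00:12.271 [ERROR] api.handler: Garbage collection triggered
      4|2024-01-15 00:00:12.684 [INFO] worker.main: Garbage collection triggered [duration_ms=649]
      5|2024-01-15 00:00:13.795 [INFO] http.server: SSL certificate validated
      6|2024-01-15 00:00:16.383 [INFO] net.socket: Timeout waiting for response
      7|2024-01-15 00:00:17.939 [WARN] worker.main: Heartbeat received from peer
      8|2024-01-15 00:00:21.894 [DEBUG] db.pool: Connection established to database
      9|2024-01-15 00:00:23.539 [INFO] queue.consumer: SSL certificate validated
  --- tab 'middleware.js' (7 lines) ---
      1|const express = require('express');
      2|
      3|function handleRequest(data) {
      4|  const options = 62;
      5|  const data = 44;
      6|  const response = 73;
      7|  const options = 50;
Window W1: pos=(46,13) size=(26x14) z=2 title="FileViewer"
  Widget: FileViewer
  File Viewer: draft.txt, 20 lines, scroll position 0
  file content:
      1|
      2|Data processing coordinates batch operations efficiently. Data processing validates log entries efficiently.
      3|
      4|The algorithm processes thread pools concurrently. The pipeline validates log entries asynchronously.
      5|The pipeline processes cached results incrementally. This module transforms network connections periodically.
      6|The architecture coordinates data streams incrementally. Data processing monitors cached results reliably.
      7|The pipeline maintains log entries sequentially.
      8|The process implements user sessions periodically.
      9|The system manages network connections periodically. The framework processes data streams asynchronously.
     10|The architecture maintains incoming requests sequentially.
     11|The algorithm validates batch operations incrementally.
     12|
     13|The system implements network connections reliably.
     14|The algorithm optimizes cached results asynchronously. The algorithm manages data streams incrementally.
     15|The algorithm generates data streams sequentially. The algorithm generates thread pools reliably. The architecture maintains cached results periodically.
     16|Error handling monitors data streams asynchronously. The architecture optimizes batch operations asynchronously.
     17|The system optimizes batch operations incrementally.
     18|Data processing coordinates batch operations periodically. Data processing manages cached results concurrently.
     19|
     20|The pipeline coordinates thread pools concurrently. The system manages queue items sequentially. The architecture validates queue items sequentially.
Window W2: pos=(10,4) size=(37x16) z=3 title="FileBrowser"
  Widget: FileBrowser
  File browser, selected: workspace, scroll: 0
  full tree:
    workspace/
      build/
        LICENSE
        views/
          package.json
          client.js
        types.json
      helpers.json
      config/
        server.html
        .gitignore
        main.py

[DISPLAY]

                                              
                                              
     ┏━━━━━━━━━━━━━━━━━━━━━━━━━━━━━━━━━━━┓    
     ┃ FileBrowser                       ┃    
     ┠───────────────────────────────────┨━━━━
     ┃> [-] workspace/                   ┃tain
     ┃    [+] build/                     ┃────
     ┃    helpers.json                   ┃.log
     ┃    [+] config/                    ┃────
     ┃                                   ┃-15 
     ┃                                   ┃-15 
     ┃                                   ┃━━━━
     ┃                                   ┃ Fil
     ┃                                   ┃────
     ┃                                   ┃    
     ┃                                   ┃Data
     ┃                                   ┃    
     ┗━━━━━━━━━━━━━━━━━━━━━━━━━━━━━━━━━━━┛The 
                                         ┃The 
                                         ┃The 
                                         ┃The 
                                         ┃The 
                                         ┃The 
                                         ┃The 


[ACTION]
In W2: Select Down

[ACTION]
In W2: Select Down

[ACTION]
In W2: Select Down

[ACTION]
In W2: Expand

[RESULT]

                                              
                                              
     ┏━━━━━━━━━━━━━━━━━━━━━━━━━━━━━━━━━━━┓    
     ┃ FileBrowser                       ┃    
     ┠───────────────────────────────────┨━━━━
     ┃  [-] workspace/                   ┃tain
     ┃    [+] build/                     ┃────
     ┃    helpers.json                   ┃.log
     ┃  > [-] config/                    ┃────
     ┃      server.html                  ┃-15 
     ┃      .gitignore                   ┃-15 
     ┃      main.py                      ┃━━━━
     ┃                                   ┃ Fil
     ┃                                   ┃────
     ┃                                   ┃    
     ┃                                   ┃Data
     ┃                                   ┃    
     ┗━━━━━━━━━━━━━━━━━━━━━━━━━━━━━━━━━━━┛The 
                                         ┃The 
                                         ┃The 
                                         ┃The 
                                         ┃The 
                                         ┃The 
                                         ┃The 


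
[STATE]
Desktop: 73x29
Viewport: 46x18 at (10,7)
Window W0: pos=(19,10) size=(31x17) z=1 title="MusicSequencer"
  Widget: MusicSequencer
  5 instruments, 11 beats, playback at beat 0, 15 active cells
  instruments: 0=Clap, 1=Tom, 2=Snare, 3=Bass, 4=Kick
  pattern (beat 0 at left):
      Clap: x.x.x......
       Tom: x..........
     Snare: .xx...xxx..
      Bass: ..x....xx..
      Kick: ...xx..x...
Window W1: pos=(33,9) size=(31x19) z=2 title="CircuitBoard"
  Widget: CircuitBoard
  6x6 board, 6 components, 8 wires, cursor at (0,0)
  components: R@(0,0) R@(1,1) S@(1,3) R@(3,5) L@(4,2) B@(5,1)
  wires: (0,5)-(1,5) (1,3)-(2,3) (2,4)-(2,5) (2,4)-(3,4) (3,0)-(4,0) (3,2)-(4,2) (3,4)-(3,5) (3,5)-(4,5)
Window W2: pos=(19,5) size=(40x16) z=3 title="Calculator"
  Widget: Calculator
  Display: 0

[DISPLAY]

         ┠────────────────────────────────────
         ┃                                    
         ┃┌───┬───┬───┬───┐                   
         ┃│ 7 │ 8 │ 9 │ ÷ │                   
         ┃├───┼───┼───┼───┤                   
         ┃│ 4 │ 5 │ 6 │ × │                   
         ┃├───┼───┼───┼───┤                   
         ┃│ 1 │ 2 │ 3 │ - │                   
         ┃├───┼───┼───┼───┤                   
         ┃│ 0 │ . │ = │ + │                   
         ┃├───┼───┼───┼───┤                   
         ┃│ C │ MC│ MR│ M+│                   
         ┃└───┴───┴───┴───┘                   
         ┗━━━━━━━━━━━━━━━━━━━━━━━━━━━━━━━━━━━━
         ┃             ┃4   ·       L         
         ┃             ┃                      
         ┃             ┃5       B             
         ┃             ┃Cursor: (0,0)         


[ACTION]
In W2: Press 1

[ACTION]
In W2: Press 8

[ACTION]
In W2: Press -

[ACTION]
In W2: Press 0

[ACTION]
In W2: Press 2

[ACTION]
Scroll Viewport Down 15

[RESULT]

         ┃├───┼───┼───┼───┤                   
         ┃│ 4 │ 5 │ 6 │ × │                   
         ┃├───┼───┼───┼───┤                   
         ┃│ 1 │ 2 │ 3 │ - │                   
         ┃├───┼───┼───┼───┤                   
         ┃│ 0 │ . │ = │ + │                   
         ┃├───┼───┼───┼───┤                   
         ┃│ C │ MC│ MR│ M+│                   
         ┃└───┴───┴───┴───┘                   
         ┗━━━━━━━━━━━━━━━━━━━━━━━━━━━━━━━━━━━━
         ┃             ┃4   ·       L         
         ┃             ┃                      
         ┃             ┃5       B             
         ┃             ┃Cursor: (0,0)         
         ┃             ┃                      
         ┗━━━━━━━━━━━━━┃                      
                       ┗━━━━━━━━━━━━━━━━━━━━━━
                                              


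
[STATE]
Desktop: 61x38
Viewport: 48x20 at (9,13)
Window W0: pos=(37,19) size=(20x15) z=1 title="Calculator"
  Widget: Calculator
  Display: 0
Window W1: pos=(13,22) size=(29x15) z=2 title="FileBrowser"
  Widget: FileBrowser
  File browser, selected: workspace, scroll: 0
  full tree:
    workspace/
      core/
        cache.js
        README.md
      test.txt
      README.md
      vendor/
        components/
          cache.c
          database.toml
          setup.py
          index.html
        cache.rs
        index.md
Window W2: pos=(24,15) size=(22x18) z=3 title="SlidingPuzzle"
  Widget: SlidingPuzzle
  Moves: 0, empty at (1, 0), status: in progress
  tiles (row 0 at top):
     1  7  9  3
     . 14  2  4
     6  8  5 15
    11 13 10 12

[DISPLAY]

                                                
                                                
               ┏━━━━━━━━━━━━━━━━━━━━┓           
               ┃ SlidingPuzzle      ┃           
               ┠────────────────────┨           
               ┃┌────┬────┬────┬────┃           
               ┃│  1 │  7 │  9 │  3 ┃━━━━━━━━━━┓
               ┃├────┼────┼────┼────┃tor       ┃
               ┃│    │ 14 │  2 │  4 ┃──────────┨
    ┏━━━━━━━━━━┃├────┼────┼────┼────┃         0┃
    ┃ FileBrows┃│  6 │  8 │  5 │ 15 ┃┬───┬───┐ ┃
    ┠──────────┃├────┼────┼────┼────┃│ 9 │ ÷ │ ┃
    ┃> [-] work┃│ 11 │ 13 │ 10 │ 12 ┃┼───┼───┤ ┃
    ┃    [+] co┃└────┴────┴────┴────┃│ 6 │ × │ ┃
    ┃    test.t┃Moves: 0            ┃┼───┼───┤ ┃
    ┃    README┃                    ┃│ 3 │ - │ ┃
    ┃    [+] ve┃                    ┃┼───┼───┤ ┃
    ┃          ┃                    ┃│ = │ + │ ┃
    ┃          ┃                    ┃┼───┼───┤ ┃
    ┃          ┗━━━━━━━━━━━━━━━━━━━━┛│ MR│ M+│ ┃


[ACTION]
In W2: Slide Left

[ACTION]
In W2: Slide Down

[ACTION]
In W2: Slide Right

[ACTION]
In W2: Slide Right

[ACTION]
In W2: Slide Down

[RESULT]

                                                
                                                
               ┏━━━━━━━━━━━━━━━━━━━━┓           
               ┃ SlidingPuzzle      ┃           
               ┠────────────────────┨           
               ┃┌────┬────┬────┬────┃           
               ┃│    │  1 │  9 │  3 ┃━━━━━━━━━━┓
               ┃├────┼────┼────┼────┃tor       ┃
               ┃│ 14 │  7 │  2 │  4 ┃──────────┨
    ┏━━━━━━━━━━┃├────┼────┼────┼────┃         0┃
    ┃ FileBrows┃│  6 │  8 │  5 │ 15 ┃┬───┬───┐ ┃
    ┠──────────┃├────┼────┼────┼────┃│ 9 │ ÷ │ ┃
    ┃> [-] work┃│ 11 │ 13 │ 10 │ 12 ┃┼───┼───┤ ┃
    ┃    [+] co┃└────┴────┴────┴────┃│ 6 │ × │ ┃
    ┃    test.t┃Moves: 3            ┃┼───┼───┤ ┃
    ┃    README┃                    ┃│ 3 │ - │ ┃
    ┃    [+] ve┃                    ┃┼───┼───┤ ┃
    ┃          ┃                    ┃│ = │ + │ ┃
    ┃          ┃                    ┃┼───┼───┤ ┃
    ┃          ┗━━━━━━━━━━━━━━━━━━━━┛│ MR│ M+│ ┃


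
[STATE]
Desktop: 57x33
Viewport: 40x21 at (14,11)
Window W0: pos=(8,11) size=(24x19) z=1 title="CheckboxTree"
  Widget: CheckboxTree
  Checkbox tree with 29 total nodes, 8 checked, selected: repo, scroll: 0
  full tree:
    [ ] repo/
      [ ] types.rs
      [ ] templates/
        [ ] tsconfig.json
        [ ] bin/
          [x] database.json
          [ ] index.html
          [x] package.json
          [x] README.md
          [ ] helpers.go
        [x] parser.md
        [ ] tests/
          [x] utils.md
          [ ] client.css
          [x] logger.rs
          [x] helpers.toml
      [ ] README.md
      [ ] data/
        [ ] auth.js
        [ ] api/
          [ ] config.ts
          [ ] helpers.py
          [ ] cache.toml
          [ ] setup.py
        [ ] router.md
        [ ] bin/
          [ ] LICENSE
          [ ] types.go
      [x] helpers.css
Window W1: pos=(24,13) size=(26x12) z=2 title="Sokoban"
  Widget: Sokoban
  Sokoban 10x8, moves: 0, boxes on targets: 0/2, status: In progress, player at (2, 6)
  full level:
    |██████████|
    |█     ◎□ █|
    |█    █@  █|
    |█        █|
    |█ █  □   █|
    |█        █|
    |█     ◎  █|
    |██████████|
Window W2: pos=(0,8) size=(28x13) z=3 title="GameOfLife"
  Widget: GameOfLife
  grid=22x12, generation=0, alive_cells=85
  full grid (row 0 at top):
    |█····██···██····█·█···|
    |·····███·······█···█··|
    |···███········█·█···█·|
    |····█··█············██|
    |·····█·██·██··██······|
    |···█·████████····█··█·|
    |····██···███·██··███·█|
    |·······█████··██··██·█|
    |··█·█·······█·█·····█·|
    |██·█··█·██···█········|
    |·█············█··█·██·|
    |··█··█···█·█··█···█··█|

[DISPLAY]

             ┃━━━┓                      
·█·█···█·    ┃   ┃                      
·······██    ┃━━━━━━━━━━━━━━━━━━━━━┓    
·██······    ┃koban                ┃    
····█··█·    ┃─────────────────────┨    
██··███·█    ┃███████              ┃    
·██··██·█    ┃   ◎□ █              ┃    
·█·····█·    ┃  █@  █              ┃    
█········    ┃      █              ┃    
━━━━━━━━━━━━━┛  □   █              ┃    
  [x] pack┃█        █              ┃    
  [x] READ┃█     ◎  █              ┃    
  [ ] help┃██████████              ┃    
[x] parser┗━━━━━━━━━━━━━━━━━━━━━━━━┛    
[-] tests/       ┃                      
  [x] utils.md   ┃                      
  [ ] client.css ┃                      
  [x] logger.rs  ┃                      
━━━━━━━━━━━━━━━━━┛                      
                                        
                                        


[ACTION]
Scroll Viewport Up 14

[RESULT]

                                        
                                        
                                        
                                        
                                        
                                        
                                        
                                        
━━━━━━━━━━━━━┓                          
             ┃                          
─────────────┨                          
             ┃━━━┓                      
·█·█···█·    ┃   ┃                      
·······██    ┃━━━━━━━━━━━━━━━━━━━━━┓    
·██······    ┃koban                ┃    
····█··█·    ┃─────────────────────┨    
██··███·█    ┃███████              ┃    
·██··██·█    ┃   ◎□ █              ┃    
·█·····█·    ┃  █@  █              ┃    
█········    ┃      █              ┃    
━━━━━━━━━━━━━┛  □   █              ┃    


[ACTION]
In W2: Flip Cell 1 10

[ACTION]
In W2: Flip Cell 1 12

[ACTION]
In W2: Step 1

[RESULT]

                                        
                                        
                                        
                                        
                                        
                                        
                                        
                                        
━━━━━━━━━━━━━┓                          
             ┃                          
─────────────┨                          
             ┃━━━┓                      
··█···███    ┃   ┃                      
·█·····██    ┃━━━━━━━━━━━━━━━━━━━━━┓    
·······██    ┃koban                ┃    
··███·██·    ┃─────────────────────┨    
█████···█    ┃███████              ┃    
··█·█···█    ┃   ◎□ █              ┃    
·██···██·    ┃  █@  █              ┃    
██····██·    ┃      █              ┃    
━━━━━━━━━━━━━┛  □   █              ┃    


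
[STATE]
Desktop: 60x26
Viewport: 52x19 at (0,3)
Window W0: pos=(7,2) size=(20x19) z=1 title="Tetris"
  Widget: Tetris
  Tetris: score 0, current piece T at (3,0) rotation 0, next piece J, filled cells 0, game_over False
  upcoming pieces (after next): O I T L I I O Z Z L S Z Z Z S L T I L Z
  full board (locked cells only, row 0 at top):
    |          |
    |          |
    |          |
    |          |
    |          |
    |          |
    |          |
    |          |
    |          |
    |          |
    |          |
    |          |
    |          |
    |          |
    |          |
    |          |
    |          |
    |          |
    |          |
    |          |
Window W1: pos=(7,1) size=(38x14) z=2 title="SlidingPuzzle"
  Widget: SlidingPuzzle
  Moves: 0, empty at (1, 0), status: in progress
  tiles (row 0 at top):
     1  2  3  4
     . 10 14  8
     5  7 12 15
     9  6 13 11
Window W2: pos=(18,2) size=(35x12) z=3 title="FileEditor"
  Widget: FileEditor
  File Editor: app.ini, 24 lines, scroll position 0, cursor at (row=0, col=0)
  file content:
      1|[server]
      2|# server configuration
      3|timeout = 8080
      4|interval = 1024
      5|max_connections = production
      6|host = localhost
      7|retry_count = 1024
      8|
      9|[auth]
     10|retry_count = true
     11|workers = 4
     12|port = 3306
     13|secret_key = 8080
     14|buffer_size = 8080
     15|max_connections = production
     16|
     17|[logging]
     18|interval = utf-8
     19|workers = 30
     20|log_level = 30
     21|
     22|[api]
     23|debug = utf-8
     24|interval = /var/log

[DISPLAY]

       ┠──────────┃ FileEditor                      
       ┃┌────┬────┠─────────────────────────────────
       ┃│  1 │  2 ┃█server]                        ▲
       ┃├────┼────┃# server configuration          █
       ┃│    │ 10 ┃timeout = 8080                  ░
       ┃├────┼────┃interval = 1024                 ░
       ┃│  5 │  7 ┃max_connections = production    ░
       ┃├────┼────┃host = localhost                ░
       ┃│  9 │  6 ┃retry_count = 1024              ░
       ┃└────┴────┃                                ▼
       ┃Moves: 0  ┗━━━━━━━━━━━━━━━━━━━━━━━━━━━━━━━━━
       ┗━━━━━━━━━━━━━━━━━━━━━━━━━━━━━━━━━━━━┛       
       ┃                  ┃                         
       ┃                  ┃                         
       ┃                  ┃                         
       ┃                  ┃                         
       ┃                  ┃                         
       ┗━━━━━━━━━━━━━━━━━━┛                         
                                                    


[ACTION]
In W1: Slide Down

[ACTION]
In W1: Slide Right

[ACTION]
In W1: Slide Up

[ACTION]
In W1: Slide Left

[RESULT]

       ┠──────────┃ FileEditor                      
       ┃┌────┬────┠─────────────────────────────────
       ┃│  1 │  2 ┃█server]                        ▲
       ┃├────┼────┃# server configuration          █
       ┃│ 10 │    ┃timeout = 8080                  ░
       ┃├────┼────┃interval = 1024                 ░
       ┃│  5 │  7 ┃max_connections = production    ░
       ┃├────┼────┃host = localhost                ░
       ┃│  9 │  6 ┃retry_count = 1024              ░
       ┃└────┴────┃                                ▼
       ┃Moves: 3  ┗━━━━━━━━━━━━━━━━━━━━━━━━━━━━━━━━━
       ┗━━━━━━━━━━━━━━━━━━━━━━━━━━━━━━━━━━━━┛       
       ┃                  ┃                         
       ┃                  ┃                         
       ┃                  ┃                         
       ┃                  ┃                         
       ┃                  ┃                         
       ┗━━━━━━━━━━━━━━━━━━┛                         
                                                    


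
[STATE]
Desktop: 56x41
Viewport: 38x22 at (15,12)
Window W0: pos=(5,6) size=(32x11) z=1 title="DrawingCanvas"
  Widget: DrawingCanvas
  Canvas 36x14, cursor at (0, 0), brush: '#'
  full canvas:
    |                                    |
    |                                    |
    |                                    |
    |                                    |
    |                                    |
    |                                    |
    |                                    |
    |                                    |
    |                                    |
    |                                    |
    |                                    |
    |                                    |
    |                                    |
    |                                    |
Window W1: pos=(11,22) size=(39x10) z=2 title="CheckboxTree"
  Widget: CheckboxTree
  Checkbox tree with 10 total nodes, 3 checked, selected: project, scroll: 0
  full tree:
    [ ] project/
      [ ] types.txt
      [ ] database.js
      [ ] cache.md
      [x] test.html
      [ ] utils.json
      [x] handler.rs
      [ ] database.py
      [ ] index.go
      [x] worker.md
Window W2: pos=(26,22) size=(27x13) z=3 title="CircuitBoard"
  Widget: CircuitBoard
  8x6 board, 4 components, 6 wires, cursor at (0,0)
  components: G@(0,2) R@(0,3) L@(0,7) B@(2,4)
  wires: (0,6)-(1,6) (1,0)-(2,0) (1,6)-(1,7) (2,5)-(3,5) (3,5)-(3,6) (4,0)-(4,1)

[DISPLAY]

                     ┃                
                     ┃                
                     ┃                
                     ┃                
━━━━━━━━━━━━━━━━━━━━━┛                
                                      
                                      
                                      
                                      
                                      
━━━━━━━━━━━┏━━━━━━━━━━━━━━━━━━━━━━━━━┓
eckboxTree ┃ CircuitBoard            ┃
───────────┠─────────────────────────┨
] project/ ┃   0 1 2 3 4 5 6 7       ┃
[ ] types.t┃0  [.]      G   R        ┃
[ ] databas┃                         ┃
[ ] cache.m┃1   ·                    ┃
[x] test.ht┃    │                    ┃
[ ] utils.j┃2   ·               B   ·┃
━━━━━━━━━━━┃                        │┃
           ┃3                       ·┃
           ┃                         ┃


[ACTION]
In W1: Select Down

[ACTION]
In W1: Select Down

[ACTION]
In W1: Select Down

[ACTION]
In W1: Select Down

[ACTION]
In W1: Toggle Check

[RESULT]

                     ┃                
                     ┃                
                     ┃                
                     ┃                
━━━━━━━━━━━━━━━━━━━━━┛                
                                      
                                      
                                      
                                      
                                      
━━━━━━━━━━━┏━━━━━━━━━━━━━━━━━━━━━━━━━┓
eckboxTree ┃ CircuitBoard            ┃
───────────┠─────────────────────────┨
] project/ ┃   0 1 2 3 4 5 6 7       ┃
[ ] types.t┃0  [.]      G   R        ┃
[ ] databas┃                         ┃
[ ] cache.m┃1   ·                    ┃
[ ] test.ht┃    │                    ┃
[ ] utils.j┃2   ·               B   ·┃
━━━━━━━━━━━┃                        │┃
           ┃3                       ·┃
           ┃                         ┃


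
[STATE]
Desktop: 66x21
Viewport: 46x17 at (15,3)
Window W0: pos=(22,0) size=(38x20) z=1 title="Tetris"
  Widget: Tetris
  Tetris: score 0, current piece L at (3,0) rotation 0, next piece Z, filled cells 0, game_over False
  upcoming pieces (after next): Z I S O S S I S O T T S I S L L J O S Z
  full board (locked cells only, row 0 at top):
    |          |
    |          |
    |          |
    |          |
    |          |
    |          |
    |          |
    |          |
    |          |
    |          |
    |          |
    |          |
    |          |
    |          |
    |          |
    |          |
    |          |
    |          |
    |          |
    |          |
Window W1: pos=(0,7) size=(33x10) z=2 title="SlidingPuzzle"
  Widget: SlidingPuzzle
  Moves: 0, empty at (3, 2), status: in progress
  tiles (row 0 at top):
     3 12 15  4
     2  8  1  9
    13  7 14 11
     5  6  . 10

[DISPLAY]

       ┃          │Next:                    ┃ 
       ┃          │▓▓                       ┃ 
       ┃          │ ▓▓                      ┃ 
       ┃          │                         ┃ 
━━━━━━━━━━━━━━━━━┓│                         ┃ 
                 ┃│                         ┃ 
─────────────────┨│Score:                   ┃ 
─┬────┐          ┃│0                        ┃ 
 │  4 │          ┃│                         ┃ 
─┼────┤          ┃│                         ┃ 
 │  9 │          ┃│                         ┃ 
─┼────┤          ┃│                         ┃ 
 │ 11 │          ┃│                         ┃ 
━━━━━━━━━━━━━━━━━┛│                         ┃ 
       ┃          │                         ┃ 
       ┃          │                         ┃ 
       ┗━━━━━━━━━━━━━━━━━━━━━━━━━━━━━━━━━━━━┛ 


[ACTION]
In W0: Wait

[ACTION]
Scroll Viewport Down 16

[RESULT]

       ┃          │▓▓                       ┃ 
       ┃          │ ▓▓                      ┃ 
       ┃          │                         ┃ 
━━━━━━━━━━━━━━━━━┓│                         ┃ 
                 ┃│                         ┃ 
─────────────────┨│Score:                   ┃ 
─┬────┐          ┃│0                        ┃ 
 │  4 │          ┃│                         ┃ 
─┼────┤          ┃│                         ┃ 
 │  9 │          ┃│                         ┃ 
─┼────┤          ┃│                         ┃ 
 │ 11 │          ┃│                         ┃ 
━━━━━━━━━━━━━━━━━┛│                         ┃ 
       ┃          │                         ┃ 
       ┃          │                         ┃ 
       ┗━━━━━━━━━━━━━━━━━━━━━━━━━━━━━━━━━━━━┛ 
                                              


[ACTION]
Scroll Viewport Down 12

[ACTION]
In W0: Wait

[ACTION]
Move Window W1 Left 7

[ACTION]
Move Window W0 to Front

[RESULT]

       ┃          │▓▓                       ┃ 
       ┃          │ ▓▓                      ┃ 
       ┃          │                         ┃ 
━━━━━━━┃          │                         ┃ 
       ┃          │                         ┃ 
───────┃          │Score:                   ┃ 
─┬────┐┃          │0                        ┃ 
 │  4 │┃          │                         ┃ 
─┼────┤┃          │                         ┃ 
 │  9 │┃          │                         ┃ 
─┼────┤┃          │                         ┃ 
 │ 11 │┃          │                         ┃ 
━━━━━━━┃          │                         ┃ 
       ┃          │                         ┃ 
       ┃          │                         ┃ 
       ┗━━━━━━━━━━━━━━━━━━━━━━━━━━━━━━━━━━━━┛ 
                                              


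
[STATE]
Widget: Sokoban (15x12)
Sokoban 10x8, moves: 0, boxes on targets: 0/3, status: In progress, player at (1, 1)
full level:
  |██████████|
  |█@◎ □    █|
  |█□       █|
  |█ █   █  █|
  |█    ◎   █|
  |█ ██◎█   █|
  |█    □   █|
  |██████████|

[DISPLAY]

██████████     
█@◎ □    █     
█□       █     
█ █   █  █     
█    ◎   █     
█ ██◎█   █     
█    □   █     
██████████     
Moves: 0  0/3  
               
               
               


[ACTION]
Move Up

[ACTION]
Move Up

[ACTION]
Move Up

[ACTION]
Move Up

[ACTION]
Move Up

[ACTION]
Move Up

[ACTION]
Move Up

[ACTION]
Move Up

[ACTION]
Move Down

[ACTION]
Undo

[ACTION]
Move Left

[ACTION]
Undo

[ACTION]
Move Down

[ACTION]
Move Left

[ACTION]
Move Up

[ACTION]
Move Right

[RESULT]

██████████     
█ + □    █     
█        █     
█□█   █  █     
█    ◎   █     
█ ██◎█   █     
█    □   █     
██████████     
Moves: 3  0/3  
               
               
               


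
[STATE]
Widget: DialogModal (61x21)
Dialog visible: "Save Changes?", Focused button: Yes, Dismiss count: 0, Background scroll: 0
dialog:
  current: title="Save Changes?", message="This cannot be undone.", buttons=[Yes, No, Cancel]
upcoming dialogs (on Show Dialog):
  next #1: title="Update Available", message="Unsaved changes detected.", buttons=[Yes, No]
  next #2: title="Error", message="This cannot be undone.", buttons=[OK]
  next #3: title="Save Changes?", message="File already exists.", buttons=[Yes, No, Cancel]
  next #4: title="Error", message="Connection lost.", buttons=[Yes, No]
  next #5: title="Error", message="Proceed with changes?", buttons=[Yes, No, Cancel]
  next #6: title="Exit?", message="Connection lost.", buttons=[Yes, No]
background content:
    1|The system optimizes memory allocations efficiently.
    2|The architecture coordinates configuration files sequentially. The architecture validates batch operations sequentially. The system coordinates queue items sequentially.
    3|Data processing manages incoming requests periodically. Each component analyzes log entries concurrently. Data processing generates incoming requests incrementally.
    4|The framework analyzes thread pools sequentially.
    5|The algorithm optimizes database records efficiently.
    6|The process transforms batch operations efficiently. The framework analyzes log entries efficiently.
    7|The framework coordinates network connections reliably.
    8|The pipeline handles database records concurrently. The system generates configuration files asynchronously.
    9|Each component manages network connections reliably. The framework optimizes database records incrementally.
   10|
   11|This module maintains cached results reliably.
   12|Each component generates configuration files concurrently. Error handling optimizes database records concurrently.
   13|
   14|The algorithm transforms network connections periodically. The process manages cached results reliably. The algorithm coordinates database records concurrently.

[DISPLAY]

The system optimizes memory allocations efficiently.         
The architecture coordinates configuration files sequentially
Data processing manages incoming requests periodically. Each 
The framework analyzes thread pools sequentially.            
The algorithm optimizes database records efficiently.        
The process transforms batch operations efficiently. The fram
The framework coordinates network connections reliably.      
The pipeline handles database records concurrently. The syste
Each component ma┌────────────────────────┐reliably. The fram
                 │     Save Changes?      │                  
This module maint│ This cannot be undone. │ly.               
Each component ge│  [Yes]  No   Cancel    │s concurrently. Er
                 └────────────────────────┘                  
The algorithm transforms network connections periodically. Th
                                                             
                                                             
                                                             
                                                             
                                                             
                                                             
                                                             


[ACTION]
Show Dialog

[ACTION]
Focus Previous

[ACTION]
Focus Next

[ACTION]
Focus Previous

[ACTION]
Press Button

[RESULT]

The system optimizes memory allocations efficiently.         
The architecture coordinates configuration files sequentially
Data processing manages incoming requests periodically. Each 
The framework analyzes thread pools sequentially.            
The algorithm optimizes database records efficiently.        
The process transforms batch operations efficiently. The fram
The framework coordinates network connections reliably.      
The pipeline handles database records concurrently. The syste
Each component manages network connections reliably. The fram
                                                             
This module maintains cached results reliably.               
Each component generates configuration files concurrently. Er
                                                             
The algorithm transforms network connections periodically. Th
                                                             
                                                             
                                                             
                                                             
                                                             
                                                             
                                                             


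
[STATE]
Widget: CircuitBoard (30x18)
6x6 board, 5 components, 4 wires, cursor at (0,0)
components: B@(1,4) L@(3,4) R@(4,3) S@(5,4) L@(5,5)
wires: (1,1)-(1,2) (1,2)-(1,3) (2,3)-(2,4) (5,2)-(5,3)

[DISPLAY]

   0 1 2 3 4 5                
0  [.]                        
                              
1       · ─ · ─ ·   B         
                              
2               · ─ ·         
                              
3                   L         
                              
4               R             
                              
5           · ─ ·   S   L     
Cursor: (0,0)                 
                              
                              
                              
                              
                              


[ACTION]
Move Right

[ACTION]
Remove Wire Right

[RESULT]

   0 1 2 3 4 5                
0      [.]                    
                              
1       · ─ · ─ ·   B         
                              
2               · ─ ·         
                              
3                   L         
                              
4               R             
                              
5           · ─ ·   S   L     
Cursor: (0,1)                 
                              
                              
                              
                              
                              


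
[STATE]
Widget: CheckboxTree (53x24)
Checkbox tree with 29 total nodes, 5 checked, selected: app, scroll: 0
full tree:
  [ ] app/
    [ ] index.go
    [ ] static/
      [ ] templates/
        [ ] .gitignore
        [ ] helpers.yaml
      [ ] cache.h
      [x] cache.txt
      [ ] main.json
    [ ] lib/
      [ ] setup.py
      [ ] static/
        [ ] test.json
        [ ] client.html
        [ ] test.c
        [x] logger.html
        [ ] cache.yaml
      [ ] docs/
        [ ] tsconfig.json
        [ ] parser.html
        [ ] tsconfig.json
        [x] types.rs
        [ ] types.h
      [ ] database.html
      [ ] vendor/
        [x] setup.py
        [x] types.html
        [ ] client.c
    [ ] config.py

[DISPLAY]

>[-] app/                                            
   [ ] index.go                                      
   [-] static/                                       
     [ ] templates/                                  
       [ ] .gitignore                                
       [ ] helpers.yaml                              
     [ ] cache.h                                     
     [x] cache.txt                                   
     [ ] main.json                                   
   [-] lib/                                          
     [ ] setup.py                                    
     [-] static/                                     
       [ ] test.json                                 
       [ ] client.html                               
       [ ] test.c                                    
       [x] logger.html                               
       [ ] cache.yaml                                
     [-] docs/                                       
       [ ] tsconfig.json                             
       [ ] parser.html                               
       [ ] tsconfig.json                             
       [x] types.rs                                  
       [ ] types.h                                   
     [ ] database.html                               


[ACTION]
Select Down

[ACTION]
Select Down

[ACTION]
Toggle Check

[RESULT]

 [-] app/                                            
   [ ] index.go                                      
>  [x] static/                                       
     [x] templates/                                  
       [x] .gitignore                                
       [x] helpers.yaml                              
     [x] cache.h                                     
     [x] cache.txt                                   
     [x] main.json                                   
   [-] lib/                                          
     [ ] setup.py                                    
     [-] static/                                     
       [ ] test.json                                 
       [ ] client.html                               
       [ ] test.c                                    
       [x] logger.html                               
       [ ] cache.yaml                                
     [-] docs/                                       
       [ ] tsconfig.json                             
       [ ] parser.html                               
       [ ] tsconfig.json                             
       [x] types.rs                                  
       [ ] types.h                                   
     [ ] database.html                               


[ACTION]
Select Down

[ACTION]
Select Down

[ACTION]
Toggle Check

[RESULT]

 [-] app/                                            
   [ ] index.go                                      
   [-] static/                                       
     [-] templates/                                  
>      [ ] .gitignore                                
       [x] helpers.yaml                              
     [x] cache.h                                     
     [x] cache.txt                                   
     [x] main.json                                   
   [-] lib/                                          
     [ ] setup.py                                    
     [-] static/                                     
       [ ] test.json                                 
       [ ] client.html                               
       [ ] test.c                                    
       [x] logger.html                               
       [ ] cache.yaml                                
     [-] docs/                                       
       [ ] tsconfig.json                             
       [ ] parser.html                               
       [ ] tsconfig.json                             
       [x] types.rs                                  
       [ ] types.h                                   
     [ ] database.html                               
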